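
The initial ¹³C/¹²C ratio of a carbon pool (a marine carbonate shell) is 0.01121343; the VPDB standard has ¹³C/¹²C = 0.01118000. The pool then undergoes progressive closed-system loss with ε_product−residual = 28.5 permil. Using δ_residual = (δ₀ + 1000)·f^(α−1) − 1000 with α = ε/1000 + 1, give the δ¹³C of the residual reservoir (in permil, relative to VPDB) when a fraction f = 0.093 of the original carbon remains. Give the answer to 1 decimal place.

δ₀ = (0.01121343/0.01118000 − 1)×1000 = (1.002990 − 1)×1000 = 2.990 permil
α − 1 = ε/1000 = 0.0285
f^(α−1) = 0.093^(0.0285) = 0.934548
δ_res = (2.990 + 1000) × 0.934548 − 1000 = 937.343 − 1000 = -62.66 permil

-62.7 permil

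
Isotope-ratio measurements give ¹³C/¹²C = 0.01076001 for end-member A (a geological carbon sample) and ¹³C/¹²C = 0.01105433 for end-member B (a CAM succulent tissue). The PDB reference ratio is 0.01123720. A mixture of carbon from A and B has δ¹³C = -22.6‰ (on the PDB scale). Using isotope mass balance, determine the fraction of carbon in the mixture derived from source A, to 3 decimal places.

δ_A = (0.01076001/0.01123720 − 1)×1000 = (0.957535 − 1)×1000 = -42.465‰
δ_B = (0.01105433/0.01123720 − 1)×1000 = (0.983726 − 1)×1000 = -16.274‰
f_A = (δ_mix − δ_B)/(δ_A − δ_B) = (-22.6 − (-16.274))/(-42.465 − (-16.274))
f_A = -6.326 / -26.192 = 0.2415

0.242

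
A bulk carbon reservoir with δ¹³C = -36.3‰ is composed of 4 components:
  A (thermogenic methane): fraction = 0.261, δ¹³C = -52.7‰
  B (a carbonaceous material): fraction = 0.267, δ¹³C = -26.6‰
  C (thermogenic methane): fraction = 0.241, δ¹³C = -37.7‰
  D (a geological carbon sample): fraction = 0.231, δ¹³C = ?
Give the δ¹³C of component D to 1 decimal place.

Isotope mass balance: δ_bulk = Σ fᵢ·δᵢ.
-36.3 = 0.261×(-52.7) + 0.267×(-26.6) + 0.241×(-37.7) + 0.231×δ_D
0.231·δ_D = -36.3 − (-29.943) = -6.357
δ_D = -6.357 / 0.231 = -27.52‰

-27.5‰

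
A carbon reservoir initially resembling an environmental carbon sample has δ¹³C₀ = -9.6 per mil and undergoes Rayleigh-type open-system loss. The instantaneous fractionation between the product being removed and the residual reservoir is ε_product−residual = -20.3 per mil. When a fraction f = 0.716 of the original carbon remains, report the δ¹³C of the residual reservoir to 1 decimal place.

-2.9 per mil

Rayleigh residual: δ_res = (δ₀ + 1000)·f^(α−1) − 1000
α = ε/1000 + 1 = 0.97970, so α − 1 = -0.02030
f^(α−1) = 0.716^(-0.02030) = 1.006805
δ_res = (-9.6 + 1000) × 1.006805 − 1000 = 997.139 − 1000 = -2.86 per mil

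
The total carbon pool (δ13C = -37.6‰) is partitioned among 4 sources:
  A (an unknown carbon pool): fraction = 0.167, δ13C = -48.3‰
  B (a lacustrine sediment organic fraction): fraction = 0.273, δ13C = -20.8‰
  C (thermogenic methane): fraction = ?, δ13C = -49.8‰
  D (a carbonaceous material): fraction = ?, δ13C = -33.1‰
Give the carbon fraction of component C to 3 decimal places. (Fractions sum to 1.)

Let f_C and f_D be the unknown fractions; fractions sum to 1 so f_C + f_D = 0.560.
Mass balance: Σ fᵢ·δᵢ = δ_bulk ⇒ f_C·(-49.8) + f_D·(-33.1) = -37.6 − (-13.745) = -23.855
Substitute f_D = 0.560 − f_C:
f_C·(-49.8 − -33.1) = -23.855 − 0.560×(-33.1) = -5.319
f_C = -5.319 / -16.7 = 0.3185

0.319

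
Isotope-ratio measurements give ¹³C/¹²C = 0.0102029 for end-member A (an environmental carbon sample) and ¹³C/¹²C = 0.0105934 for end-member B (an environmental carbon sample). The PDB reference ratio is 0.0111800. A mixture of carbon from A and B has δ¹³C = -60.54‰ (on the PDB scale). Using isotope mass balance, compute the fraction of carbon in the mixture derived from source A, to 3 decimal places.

δ_A = (0.0102029/0.0111800 − 1)×1000 = (0.912603 − 1)×1000 = -87.397‰
δ_B = (0.0105934/0.0111800 − 1)×1000 = (0.947531 − 1)×1000 = -52.469‰
f_A = (δ_mix − δ_B)/(δ_A − δ_B) = (-60.54 − (-52.469))/(-87.397 − (-52.469))
f_A = -8.071 / -34.928 = 0.2311

0.231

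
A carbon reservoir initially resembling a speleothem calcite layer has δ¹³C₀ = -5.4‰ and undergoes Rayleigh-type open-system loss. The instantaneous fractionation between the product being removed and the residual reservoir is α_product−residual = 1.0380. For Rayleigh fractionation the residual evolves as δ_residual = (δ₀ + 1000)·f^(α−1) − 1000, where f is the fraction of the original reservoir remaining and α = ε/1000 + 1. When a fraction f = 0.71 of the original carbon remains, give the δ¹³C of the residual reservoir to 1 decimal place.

Rayleigh residual: δ_res = (δ₀ + 1000)·f^(α−1) − 1000
α − 1 = 0.03800
f^(α−1) = 0.71^(0.03800) = 0.987070
δ_res = (-5.4 + 1000) × 0.987070 − 1000 = 981.740 − 1000 = -18.26‰

-18.3‰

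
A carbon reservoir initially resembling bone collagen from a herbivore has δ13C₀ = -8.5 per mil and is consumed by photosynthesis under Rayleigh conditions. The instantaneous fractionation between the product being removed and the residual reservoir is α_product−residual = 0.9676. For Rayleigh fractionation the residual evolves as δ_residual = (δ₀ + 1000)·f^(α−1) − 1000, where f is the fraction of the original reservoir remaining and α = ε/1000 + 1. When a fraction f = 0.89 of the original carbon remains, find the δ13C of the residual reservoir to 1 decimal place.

Rayleigh residual: δ_res = (δ₀ + 1000)·f^(α−1) − 1000
α − 1 = -0.03240
f^(α−1) = 0.89^(-0.03240) = 1.003783
δ_res = (-8.5 + 1000) × 1.003783 − 1000 = 995.251 − 1000 = -4.75 per mil

-4.7 per mil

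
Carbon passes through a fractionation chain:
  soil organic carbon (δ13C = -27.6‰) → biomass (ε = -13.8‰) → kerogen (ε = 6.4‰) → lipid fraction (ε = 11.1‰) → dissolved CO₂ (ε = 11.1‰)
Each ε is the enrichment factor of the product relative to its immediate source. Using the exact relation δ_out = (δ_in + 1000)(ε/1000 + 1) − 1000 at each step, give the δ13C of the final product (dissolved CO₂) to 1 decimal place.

-13.3‰

step 1: δ = (-27.60 + 1000)·(-13.8/1000 + 1) − 1000 = -41.02‰
step 2: δ = (-41.02 + 1000)·(6.4/1000 + 1) − 1000 = -34.88‰
step 3: δ = (-34.88 + 1000)·(11.1/1000 + 1) − 1000 = -24.17‰
step 4: δ = (-24.17 + 1000)·(11.1/1000 + 1) − 1000 = -13.34‰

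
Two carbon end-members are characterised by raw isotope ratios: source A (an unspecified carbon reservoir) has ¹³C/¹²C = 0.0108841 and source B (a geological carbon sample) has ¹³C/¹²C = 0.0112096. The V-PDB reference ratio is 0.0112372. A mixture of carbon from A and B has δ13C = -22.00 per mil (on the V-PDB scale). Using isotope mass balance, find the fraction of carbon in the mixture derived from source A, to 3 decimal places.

δ_A = (0.0108841/0.0112372 − 1)×1000 = (0.968578 − 1)×1000 = -31.422 per mil
δ_B = (0.0112096/0.0112372 − 1)×1000 = (0.997544 − 1)×1000 = -2.456 per mil
f_A = (δ_mix − δ_B)/(δ_A − δ_B) = (-22.00 − (-2.456))/(-31.422 − (-2.456))
f_A = -19.544 / -28.966 = 0.6747

0.675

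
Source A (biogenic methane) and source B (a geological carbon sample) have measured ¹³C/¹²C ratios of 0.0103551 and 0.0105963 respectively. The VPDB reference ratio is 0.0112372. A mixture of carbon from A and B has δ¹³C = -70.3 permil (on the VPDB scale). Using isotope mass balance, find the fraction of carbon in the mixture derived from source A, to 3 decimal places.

δ_A = (0.0103551/0.0112372 − 1)×1000 = (0.921502 − 1)×1000 = -78.498 permil
δ_B = (0.0105963/0.0112372 − 1)×1000 = (0.942966 − 1)×1000 = -57.034 permil
f_A = (δ_mix − δ_B)/(δ_A − δ_B) = (-70.3 − (-57.034))/(-78.498 − (-57.034))
f_A = -13.266 / -21.464 = 0.6181

0.618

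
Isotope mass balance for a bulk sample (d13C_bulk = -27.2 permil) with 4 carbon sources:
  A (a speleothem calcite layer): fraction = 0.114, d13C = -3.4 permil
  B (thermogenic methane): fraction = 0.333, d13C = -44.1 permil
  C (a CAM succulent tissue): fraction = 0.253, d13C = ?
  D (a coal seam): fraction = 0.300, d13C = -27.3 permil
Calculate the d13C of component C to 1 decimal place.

-15.6 permil

Isotope mass balance: δ_bulk = Σ fᵢ·δᵢ.
-27.2 = 0.114×(-3.4) + 0.333×(-44.1) + 0.253×δ_C + 0.300×(-27.3)
0.253·δ_C = -27.2 − (-23.263) = -3.937
δ_C = -3.937 / 0.253 = -15.56 permil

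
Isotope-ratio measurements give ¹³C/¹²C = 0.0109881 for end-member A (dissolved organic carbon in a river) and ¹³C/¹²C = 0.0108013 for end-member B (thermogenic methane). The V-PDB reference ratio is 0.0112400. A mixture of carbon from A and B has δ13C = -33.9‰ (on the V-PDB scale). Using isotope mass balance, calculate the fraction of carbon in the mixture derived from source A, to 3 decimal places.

0.309

δ_A = (0.0109881/0.0112400 − 1)×1000 = (0.977589 − 1)×1000 = -22.411‰
δ_B = (0.0108013/0.0112400 − 1)×1000 = (0.960970 − 1)×1000 = -39.030‰
f_A = (δ_mix − δ_B)/(δ_A − δ_B) = (-33.9 − (-39.030))/(-22.411 − (-39.030))
f_A = 5.130 / 16.619 = 0.3087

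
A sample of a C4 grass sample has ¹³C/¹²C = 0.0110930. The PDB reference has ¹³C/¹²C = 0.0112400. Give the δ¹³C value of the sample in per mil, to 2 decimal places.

δ¹³C = (R_sample / R_standard − 1) × 1000
R_sample / R_standard = 0.0110930 / 0.0112400 = 0.986922
δ¹³C = (0.986922 − 1) × 1000 = -13.078 per mil

-13.08 per mil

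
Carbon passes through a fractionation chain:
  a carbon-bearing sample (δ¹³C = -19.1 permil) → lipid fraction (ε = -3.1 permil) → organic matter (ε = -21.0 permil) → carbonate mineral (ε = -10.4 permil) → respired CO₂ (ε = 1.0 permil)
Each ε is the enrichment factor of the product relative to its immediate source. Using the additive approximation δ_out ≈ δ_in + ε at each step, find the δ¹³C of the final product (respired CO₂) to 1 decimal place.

step 1: δ ≈ -19.1 + (-3.1) = -22.2 permil
step 2: δ ≈ -22.2 + (-21.0) = -43.2 permil
step 3: δ ≈ -43.2 + (-10.4) = -53.6 permil
step 4: δ ≈ -53.6 + (1.0) = -52.6 permil

-52.6 permil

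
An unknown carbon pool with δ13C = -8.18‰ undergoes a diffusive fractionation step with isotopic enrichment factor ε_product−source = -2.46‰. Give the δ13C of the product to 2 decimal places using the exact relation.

To first order, δ_product ≈ δ_source + ε = -10.64‰.
Exactly, δ_product = (δ_source + 1000)·(ε/1000 + 1) − 1000.
δ_product = (-8.18 + 1000) × (-2.46/1000 + 1) − 1000
δ_product = -10.620‰

-10.62‰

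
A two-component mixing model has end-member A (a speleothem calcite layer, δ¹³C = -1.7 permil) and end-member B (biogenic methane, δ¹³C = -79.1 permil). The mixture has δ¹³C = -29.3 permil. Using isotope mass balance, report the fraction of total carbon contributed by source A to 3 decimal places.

0.643

δ_mix = f_A·δ_A + (1 − f_A)·δ_B  ⇒  f_A = (δ_mix − δ_B)/(δ_A − δ_B)
f_A = (-29.3 − (-79.1)) / (-1.7 − (-79.1))
f_A = 49.8 / 77.4 = 0.6434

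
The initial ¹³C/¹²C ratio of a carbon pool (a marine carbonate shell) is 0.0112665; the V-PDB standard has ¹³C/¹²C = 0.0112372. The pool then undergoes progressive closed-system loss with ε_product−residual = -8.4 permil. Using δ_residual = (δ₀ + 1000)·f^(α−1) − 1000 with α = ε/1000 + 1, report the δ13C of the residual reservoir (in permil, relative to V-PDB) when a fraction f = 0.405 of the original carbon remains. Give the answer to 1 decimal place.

10.2 permil

δ₀ = (0.0112665/0.0112372 − 1)×1000 = (1.002607 − 1)×1000 = 2.607 permil
α − 1 = ε/1000 = -0.0084
f^(α−1) = 0.405^(-0.0084) = 1.007621
δ_res = (2.607 + 1000) × 1.007621 − 1000 = 1010.249 − 1000 = 10.25 permil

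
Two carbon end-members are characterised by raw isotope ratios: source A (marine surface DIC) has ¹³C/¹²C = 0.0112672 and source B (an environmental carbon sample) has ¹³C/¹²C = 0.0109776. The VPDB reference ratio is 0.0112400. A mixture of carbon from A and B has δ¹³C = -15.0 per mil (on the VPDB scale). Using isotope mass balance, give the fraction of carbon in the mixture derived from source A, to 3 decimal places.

δ_A = (0.0112672/0.0112400 − 1)×1000 = (1.002420 − 1)×1000 = 2.420 per mil
δ_B = (0.0109776/0.0112400 − 1)×1000 = (0.976655 − 1)×1000 = -23.345 per mil
f_A = (δ_mix − δ_B)/(δ_A − δ_B) = (-15.0 − (-23.345))/(2.420 − (-23.345))
f_A = 8.345 / 25.765 = 0.3239

0.324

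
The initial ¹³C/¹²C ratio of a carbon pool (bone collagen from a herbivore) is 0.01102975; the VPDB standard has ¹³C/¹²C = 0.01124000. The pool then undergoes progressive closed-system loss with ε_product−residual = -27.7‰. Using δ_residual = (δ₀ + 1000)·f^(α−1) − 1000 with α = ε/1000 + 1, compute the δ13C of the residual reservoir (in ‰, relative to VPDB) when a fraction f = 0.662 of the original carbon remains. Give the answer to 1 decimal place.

δ₀ = (0.01102975/0.01124000 − 1)×1000 = (0.981294 − 1)×1000 = -18.706‰
α − 1 = ε/1000 = -0.0277
f^(α−1) = 0.662^(-0.0277) = 1.011491
δ_res = (-18.706 + 1000) × 1.011491 − 1000 = 992.571 − 1000 = -7.43‰

-7.4‰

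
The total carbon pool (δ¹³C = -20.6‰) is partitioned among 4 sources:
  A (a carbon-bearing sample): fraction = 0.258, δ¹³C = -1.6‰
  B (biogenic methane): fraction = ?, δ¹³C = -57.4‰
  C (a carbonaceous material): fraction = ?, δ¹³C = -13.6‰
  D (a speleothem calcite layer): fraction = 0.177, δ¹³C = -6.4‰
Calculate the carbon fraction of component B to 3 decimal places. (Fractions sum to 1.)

0.260

Let f_B and f_C be the unknown fractions; fractions sum to 1 so f_B + f_C = 0.565.
Mass balance: Σ fᵢ·δᵢ = δ_bulk ⇒ f_B·(-57.4) + f_C·(-13.6) = -20.6 − (-1.546) = -19.054
Substitute f_C = 0.565 − f_B:
f_B·(-57.4 − -13.6) = -19.054 − 0.565×(-13.6) = -11.370
f_B = -11.370 / -43.8 = 0.2596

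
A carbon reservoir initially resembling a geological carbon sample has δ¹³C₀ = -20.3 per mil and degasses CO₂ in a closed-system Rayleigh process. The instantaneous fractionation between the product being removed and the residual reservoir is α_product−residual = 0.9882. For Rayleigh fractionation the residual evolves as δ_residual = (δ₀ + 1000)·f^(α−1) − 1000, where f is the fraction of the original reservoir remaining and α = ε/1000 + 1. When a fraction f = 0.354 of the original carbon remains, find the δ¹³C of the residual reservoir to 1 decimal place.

Rayleigh residual: δ_res = (δ₀ + 1000)·f^(α−1) − 1000
α − 1 = -0.01180
f^(α−1) = 0.354^(-0.01180) = 1.012329
δ_res = (-20.3 + 1000) × 1.012329 − 1000 = 991.779 − 1000 = -8.22 per mil

-8.2 per mil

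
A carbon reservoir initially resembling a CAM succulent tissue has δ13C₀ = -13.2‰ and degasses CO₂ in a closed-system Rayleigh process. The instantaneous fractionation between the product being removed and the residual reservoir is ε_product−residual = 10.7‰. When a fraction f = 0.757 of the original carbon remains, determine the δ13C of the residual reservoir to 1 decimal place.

-16.1‰

Rayleigh residual: δ_res = (δ₀ + 1000)·f^(α−1) − 1000
α = ε/1000 + 1 = 1.01070, so α − 1 = 0.01070
f^(α−1) = 0.757^(0.01070) = 0.997026
δ_res = (-13.2 + 1000) × 0.997026 − 1000 = 983.865 − 1000 = -16.14‰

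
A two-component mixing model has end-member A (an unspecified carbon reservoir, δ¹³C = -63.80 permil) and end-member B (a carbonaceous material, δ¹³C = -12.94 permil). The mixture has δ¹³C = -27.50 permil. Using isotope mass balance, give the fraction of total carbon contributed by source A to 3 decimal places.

0.286

δ_mix = f_A·δ_A + (1 − f_A)·δ_B  ⇒  f_A = (δ_mix − δ_B)/(δ_A − δ_B)
f_A = (-27.50 − (-12.94)) / (-63.80 − (-12.94))
f_A = -14.56 / -50.86 = 0.2863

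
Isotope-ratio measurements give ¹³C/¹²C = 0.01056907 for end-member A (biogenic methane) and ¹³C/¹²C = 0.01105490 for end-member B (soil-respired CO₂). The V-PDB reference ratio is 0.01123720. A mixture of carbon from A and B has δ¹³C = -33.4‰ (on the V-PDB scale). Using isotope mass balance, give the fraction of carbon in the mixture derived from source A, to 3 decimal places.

δ_A = (0.01056907/0.01123720 − 1)×1000 = (0.940543 − 1)×1000 = -59.457‰
δ_B = (0.01105490/0.01123720 − 1)×1000 = (0.983777 − 1)×1000 = -16.223‰
f_A = (δ_mix − δ_B)/(δ_A − δ_B) = (-33.4 − (-16.223))/(-59.457 − (-16.223))
f_A = -17.177 / -43.234 = 0.3973

0.397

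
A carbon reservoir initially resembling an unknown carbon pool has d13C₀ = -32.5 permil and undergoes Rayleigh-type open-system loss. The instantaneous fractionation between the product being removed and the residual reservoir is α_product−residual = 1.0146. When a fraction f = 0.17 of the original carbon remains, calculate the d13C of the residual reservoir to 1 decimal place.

Rayleigh residual: δ_res = (δ₀ + 1000)·f^(α−1) − 1000
α − 1 = 0.01460
f^(α−1) = 0.17^(0.01460) = 0.974461
δ_res = (-32.5 + 1000) × 0.974461 − 1000 = 942.791 − 1000 = -57.21 permil

-57.2 permil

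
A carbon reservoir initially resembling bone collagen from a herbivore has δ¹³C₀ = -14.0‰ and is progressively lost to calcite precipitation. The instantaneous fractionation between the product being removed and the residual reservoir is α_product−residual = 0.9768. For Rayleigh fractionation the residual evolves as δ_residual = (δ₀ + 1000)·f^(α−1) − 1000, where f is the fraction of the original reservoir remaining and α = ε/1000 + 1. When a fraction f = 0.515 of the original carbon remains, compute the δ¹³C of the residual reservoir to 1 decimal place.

1.3‰

Rayleigh residual: δ_res = (δ₀ + 1000)·f^(α−1) − 1000
α − 1 = -0.02320
f^(α−1) = 0.515^(-0.02320) = 1.015514
δ_res = (-14.0 + 1000) × 1.015514 − 1000 = 1001.297 − 1000 = 1.30‰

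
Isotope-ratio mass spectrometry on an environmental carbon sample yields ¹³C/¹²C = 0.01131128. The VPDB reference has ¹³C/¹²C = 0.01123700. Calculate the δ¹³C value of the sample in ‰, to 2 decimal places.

6.61‰

δ¹³C = (R_sample / R_standard − 1) × 1000
R_sample / R_standard = 0.01131128 / 0.01123700 = 1.006610
δ¹³C = (1.006610 − 1) × 1000 = 6.610‰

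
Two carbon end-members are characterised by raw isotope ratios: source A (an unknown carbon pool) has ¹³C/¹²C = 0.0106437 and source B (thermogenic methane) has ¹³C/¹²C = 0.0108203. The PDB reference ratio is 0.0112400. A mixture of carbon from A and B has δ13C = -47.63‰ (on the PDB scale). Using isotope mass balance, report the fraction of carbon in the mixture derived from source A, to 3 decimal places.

0.655

δ_A = (0.0106437/0.0112400 − 1)×1000 = (0.946948 − 1)×1000 = -53.052‰
δ_B = (0.0108203/0.0112400 − 1)×1000 = (0.962660 − 1)×1000 = -37.340‰
f_A = (δ_mix − δ_B)/(δ_A − δ_B) = (-47.63 − (-37.340))/(-53.052 − (-37.340))
f_A = -10.290 / -15.712 = 0.6549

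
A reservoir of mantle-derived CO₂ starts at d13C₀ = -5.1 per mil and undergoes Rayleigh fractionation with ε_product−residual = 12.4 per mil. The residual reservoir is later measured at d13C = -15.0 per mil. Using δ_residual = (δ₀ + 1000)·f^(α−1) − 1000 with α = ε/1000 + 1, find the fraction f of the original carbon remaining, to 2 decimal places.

α − 1 = ε/1000 = 0.0124
(δ_res + 1000)/(δ₀ + 1000) = (-15.0 + 1000)/(-5.1 + 1000) = 985.0/994.9 = 0.990049
f = 0.990049^(1/0.0124) = exp(ln(0.990049)/0.0124) = exp(-0.01000/0.0124)
f = exp(-0.8065) = 0.4464

0.45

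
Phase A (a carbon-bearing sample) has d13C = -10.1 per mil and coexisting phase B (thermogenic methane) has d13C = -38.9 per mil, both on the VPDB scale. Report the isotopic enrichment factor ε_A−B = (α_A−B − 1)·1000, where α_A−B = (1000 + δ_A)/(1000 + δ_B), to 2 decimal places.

α_A−B = (1000 + -10.1) / (1000 + -38.9) = 989.9 / 961.1 = 1.029966
ε_A−B = (1.029966 − 1) × 1000 = 29.966 per mil
(The approximation ε ≈ δ_A − δ_B would give 28.8 per mil.)

29.97 per mil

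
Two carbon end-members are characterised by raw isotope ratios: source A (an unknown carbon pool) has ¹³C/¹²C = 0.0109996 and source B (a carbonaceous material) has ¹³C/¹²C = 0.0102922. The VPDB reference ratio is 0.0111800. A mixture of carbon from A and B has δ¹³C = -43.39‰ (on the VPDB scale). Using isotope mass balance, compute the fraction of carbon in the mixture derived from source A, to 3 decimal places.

0.569

δ_A = (0.0109996/0.0111800 − 1)×1000 = (0.983864 − 1)×1000 = -16.136‰
δ_B = (0.0102922/0.0111800 − 1)×1000 = (0.920590 − 1)×1000 = -79.410‰
f_A = (δ_mix − δ_B)/(δ_A − δ_B) = (-43.39 − (-79.410))/(-16.136 − (-79.410))
f_A = 36.020 / 63.274 = 0.5693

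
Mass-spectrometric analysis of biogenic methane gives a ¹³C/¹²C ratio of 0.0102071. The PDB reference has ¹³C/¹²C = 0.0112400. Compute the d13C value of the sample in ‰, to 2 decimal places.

-91.90‰

d13C = (R_sample / R_standard − 1) × 1000
R_sample / R_standard = 0.0102071 / 0.0112400 = 0.908105
d13C = (0.908105 − 1) × 1000 = -91.895‰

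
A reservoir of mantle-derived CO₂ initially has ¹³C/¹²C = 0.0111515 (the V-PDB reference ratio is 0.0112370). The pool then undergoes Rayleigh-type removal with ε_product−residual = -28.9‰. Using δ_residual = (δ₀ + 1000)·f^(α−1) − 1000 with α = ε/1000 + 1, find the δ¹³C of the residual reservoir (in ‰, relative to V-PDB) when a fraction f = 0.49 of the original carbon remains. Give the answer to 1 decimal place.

δ₀ = (0.0111515/0.0112370 − 1)×1000 = (0.992391 − 1)×1000 = -7.609‰
α − 1 = ε/1000 = -0.0289
f^(α−1) = 0.49^(-0.0289) = 1.020830
δ_res = (-7.609 + 1000) × 1.020830 − 1000 = 1013.063 − 1000 = 13.06‰

13.1‰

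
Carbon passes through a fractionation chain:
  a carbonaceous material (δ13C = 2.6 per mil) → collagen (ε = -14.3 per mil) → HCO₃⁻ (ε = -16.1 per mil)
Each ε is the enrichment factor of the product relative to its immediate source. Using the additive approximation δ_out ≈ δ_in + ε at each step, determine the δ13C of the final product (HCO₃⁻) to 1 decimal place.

step 1: δ ≈ 2.6 + (-14.3) = -11.7 per mil
step 2: δ ≈ -11.7 + (-16.1) = -27.8 per mil

-27.8 per mil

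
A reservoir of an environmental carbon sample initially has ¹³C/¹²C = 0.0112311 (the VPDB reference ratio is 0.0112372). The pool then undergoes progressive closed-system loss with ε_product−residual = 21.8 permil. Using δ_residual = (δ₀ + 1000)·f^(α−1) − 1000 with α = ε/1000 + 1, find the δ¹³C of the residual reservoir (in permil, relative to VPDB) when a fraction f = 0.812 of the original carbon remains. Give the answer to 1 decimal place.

-5.1 permil

δ₀ = (0.0112311/0.0112372 − 1)×1000 = (0.999457 − 1)×1000 = -0.543 permil
α − 1 = ε/1000 = 0.0218
f^(α−1) = 0.812^(0.0218) = 0.995470
δ_res = (-0.543 + 1000) × 0.995470 − 1000 = 994.930 − 1000 = -5.07 permil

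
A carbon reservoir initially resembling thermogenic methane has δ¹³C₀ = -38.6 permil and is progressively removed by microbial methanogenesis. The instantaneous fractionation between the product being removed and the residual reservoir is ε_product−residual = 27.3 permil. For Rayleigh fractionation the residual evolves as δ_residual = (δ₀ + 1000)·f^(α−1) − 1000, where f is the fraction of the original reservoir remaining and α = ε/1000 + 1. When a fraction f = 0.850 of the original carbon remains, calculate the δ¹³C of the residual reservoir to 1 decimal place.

Rayleigh residual: δ_res = (δ₀ + 1000)·f^(α−1) − 1000
α = ε/1000 + 1 = 1.02730, so α − 1 = 0.02730
f^(α−1) = 0.850^(0.02730) = 0.995573
δ_res = (-38.6 + 1000) × 0.995573 − 1000 = 957.144 − 1000 = -42.86 permil

-42.9 permil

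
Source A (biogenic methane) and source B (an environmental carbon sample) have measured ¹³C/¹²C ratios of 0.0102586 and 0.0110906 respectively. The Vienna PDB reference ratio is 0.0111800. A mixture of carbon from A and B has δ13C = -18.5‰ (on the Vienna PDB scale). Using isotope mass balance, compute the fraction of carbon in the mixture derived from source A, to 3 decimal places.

0.141

δ_A = (0.0102586/0.0111800 − 1)×1000 = (0.917585 − 1)×1000 = -82.415‰
δ_B = (0.0110906/0.0111800 − 1)×1000 = (0.992004 − 1)×1000 = -7.996‰
f_A = (δ_mix − δ_B)/(δ_A − δ_B) = (-18.5 − (-7.996))/(-82.415 − (-7.996))
f_A = -10.504 / -74.419 = 0.1411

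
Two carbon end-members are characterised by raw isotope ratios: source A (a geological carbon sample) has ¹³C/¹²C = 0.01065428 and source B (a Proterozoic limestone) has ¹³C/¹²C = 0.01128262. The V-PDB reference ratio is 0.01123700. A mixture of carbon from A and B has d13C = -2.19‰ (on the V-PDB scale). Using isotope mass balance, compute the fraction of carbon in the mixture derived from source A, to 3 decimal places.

0.112

δ_A = (0.01065428/0.01123700 − 1)×1000 = (0.948143 − 1)×1000 = -51.857‰
δ_B = (0.01128262/0.01123700 − 1)×1000 = (1.004060 − 1)×1000 = 4.060‰
f_A = (δ_mix − δ_B)/(δ_A − δ_B) = (-2.19 − (4.060))/(-51.857 − (4.060))
f_A = -6.250 / -55.917 = 0.1118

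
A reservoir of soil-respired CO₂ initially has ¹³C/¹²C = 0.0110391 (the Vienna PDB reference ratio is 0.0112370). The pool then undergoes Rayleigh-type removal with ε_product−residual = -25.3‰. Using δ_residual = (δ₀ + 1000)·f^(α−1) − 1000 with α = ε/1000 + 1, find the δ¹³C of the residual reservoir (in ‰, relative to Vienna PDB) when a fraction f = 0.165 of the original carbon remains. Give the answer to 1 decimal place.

28.2‰

δ₀ = (0.0110391/0.0112370 − 1)×1000 = (0.982389 − 1)×1000 = -17.611‰
α − 1 = ε/1000 = -0.0253
f^(α−1) = 0.165^(-0.0253) = 1.046641
δ_res = (-17.611 + 1000) × 1.046641 − 1000 = 1028.208 − 1000 = 28.21‰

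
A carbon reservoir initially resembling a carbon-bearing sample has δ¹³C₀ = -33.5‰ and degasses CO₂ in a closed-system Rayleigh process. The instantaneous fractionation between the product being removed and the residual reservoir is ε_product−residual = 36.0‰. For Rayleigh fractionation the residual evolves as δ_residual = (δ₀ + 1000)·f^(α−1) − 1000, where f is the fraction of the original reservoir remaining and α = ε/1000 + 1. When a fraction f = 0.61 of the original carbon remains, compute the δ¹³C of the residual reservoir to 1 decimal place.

Rayleigh residual: δ_res = (δ₀ + 1000)·f^(α−1) − 1000
α = ε/1000 + 1 = 1.03600, so α − 1 = 0.03600
f^(α−1) = 0.61^(0.03600) = 0.982363
δ_res = (-33.5 + 1000) × 0.982363 − 1000 = 949.454 − 1000 = -50.55‰

-50.5‰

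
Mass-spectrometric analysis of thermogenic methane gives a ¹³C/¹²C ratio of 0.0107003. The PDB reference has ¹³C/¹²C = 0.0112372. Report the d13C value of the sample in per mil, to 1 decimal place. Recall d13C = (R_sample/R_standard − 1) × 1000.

d13C = (R_sample / R_standard − 1) × 1000
R_sample / R_standard = 0.0107003 / 0.0112372 = 0.952221
d13C = (0.952221 − 1) × 1000 = -47.78 per mil

-47.8 per mil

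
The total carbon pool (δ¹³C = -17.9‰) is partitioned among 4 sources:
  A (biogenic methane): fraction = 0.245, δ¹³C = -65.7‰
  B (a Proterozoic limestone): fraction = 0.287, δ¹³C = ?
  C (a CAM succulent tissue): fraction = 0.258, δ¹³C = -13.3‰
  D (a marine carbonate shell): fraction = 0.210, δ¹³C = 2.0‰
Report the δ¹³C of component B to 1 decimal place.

Isotope mass balance: δ_bulk = Σ fᵢ·δᵢ.
-17.9 = 0.245×(-65.7) + 0.287×δ_B + 0.258×(-13.3) + 0.210×(2.0)
0.287·δ_B = -17.9 − (-19.108) = 1.208
δ_B = 1.208 / 0.287 = 4.21‰

4.2‰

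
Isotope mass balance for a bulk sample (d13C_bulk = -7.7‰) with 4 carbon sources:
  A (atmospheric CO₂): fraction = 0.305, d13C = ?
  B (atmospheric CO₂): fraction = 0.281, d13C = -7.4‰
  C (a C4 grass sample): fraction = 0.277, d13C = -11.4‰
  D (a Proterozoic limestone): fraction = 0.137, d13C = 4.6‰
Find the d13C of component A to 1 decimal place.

-10.1‰

Isotope mass balance: δ_bulk = Σ fᵢ·δᵢ.
-7.7 = 0.305×δ_A + 0.281×(-7.4) + 0.277×(-11.4) + 0.137×(4.6)
0.305·δ_A = -7.7 − (-4.607) = -3.093
δ_A = -3.093 / 0.305 = -10.14‰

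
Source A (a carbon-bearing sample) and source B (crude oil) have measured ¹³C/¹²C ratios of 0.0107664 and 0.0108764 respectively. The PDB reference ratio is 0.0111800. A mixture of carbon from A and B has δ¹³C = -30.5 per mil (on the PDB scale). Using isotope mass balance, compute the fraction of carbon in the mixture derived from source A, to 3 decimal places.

δ_A = (0.0107664/0.0111800 − 1)×1000 = (0.963005 − 1)×1000 = -36.995 per mil
δ_B = (0.0108764/0.0111800 − 1)×1000 = (0.972844 − 1)×1000 = -27.156 per mil
f_A = (δ_mix − δ_B)/(δ_A − δ_B) = (-30.5 − (-27.156))/(-36.995 − (-27.156))
f_A = -3.344 / -9.839 = 0.3399

0.340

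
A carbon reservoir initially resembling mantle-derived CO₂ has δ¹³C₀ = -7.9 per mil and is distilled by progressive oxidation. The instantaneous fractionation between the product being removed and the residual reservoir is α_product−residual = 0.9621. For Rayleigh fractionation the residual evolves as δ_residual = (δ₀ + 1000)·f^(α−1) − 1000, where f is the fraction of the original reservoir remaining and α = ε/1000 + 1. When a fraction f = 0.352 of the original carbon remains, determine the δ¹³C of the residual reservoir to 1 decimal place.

Rayleigh residual: δ_res = (δ₀ + 1000)·f^(α−1) − 1000
α − 1 = -0.03790
f^(α−1) = 0.352^(-0.03790) = 1.040366
δ_res = (-7.9 + 1000) × 1.040366 − 1000 = 1032.147 − 1000 = 32.15 per mil

32.1 per mil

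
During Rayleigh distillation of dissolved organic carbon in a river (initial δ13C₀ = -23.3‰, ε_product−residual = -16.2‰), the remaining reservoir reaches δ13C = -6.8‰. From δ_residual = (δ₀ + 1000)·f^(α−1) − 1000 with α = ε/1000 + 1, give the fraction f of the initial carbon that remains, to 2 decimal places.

0.36

α − 1 = ε/1000 = -0.0162
(δ_res + 1000)/(δ₀ + 1000) = (-6.8 + 1000)/(-23.3 + 1000) = 993.2/976.7 = 1.016894
f = 1.016894^(1/-0.0162) = exp(ln(1.016894)/-0.0162) = exp(0.01675/-0.0162)
f = exp(-1.0341) = 0.3555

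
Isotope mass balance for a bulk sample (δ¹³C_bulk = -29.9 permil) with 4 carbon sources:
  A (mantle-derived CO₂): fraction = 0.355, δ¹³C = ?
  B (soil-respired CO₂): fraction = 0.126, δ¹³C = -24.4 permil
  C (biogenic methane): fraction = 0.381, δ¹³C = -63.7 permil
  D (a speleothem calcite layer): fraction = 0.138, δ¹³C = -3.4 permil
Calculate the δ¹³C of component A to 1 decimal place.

-5.9 permil

Isotope mass balance: δ_bulk = Σ fᵢ·δᵢ.
-29.9 = 0.355×δ_A + 0.126×(-24.4) + 0.381×(-63.7) + 0.138×(-3.4)
0.355·δ_A = -29.9 − (-27.813) = -2.087
δ_A = -2.087 / 0.355 = -5.88 permil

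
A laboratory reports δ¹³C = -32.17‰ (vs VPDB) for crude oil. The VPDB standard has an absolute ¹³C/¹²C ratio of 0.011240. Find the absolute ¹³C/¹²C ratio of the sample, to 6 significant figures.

R_sample = R_standard × (δ¹³C/1000 + 1)
R_sample = 0.011240 × (-32.17/1000 + 1) = 0.011240 × 0.967830
R_sample = 0.0108784

0.0108784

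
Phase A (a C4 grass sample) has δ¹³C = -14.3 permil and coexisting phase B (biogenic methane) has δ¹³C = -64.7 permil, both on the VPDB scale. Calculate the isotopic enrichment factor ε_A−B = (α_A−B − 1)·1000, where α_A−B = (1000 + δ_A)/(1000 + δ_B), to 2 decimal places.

α_A−B = (1000 + -14.3) / (1000 + -64.7) = 985.7 / 935.3 = 1.053886
ε_A−B = (1.053886 − 1) × 1000 = 53.886 permil
(The approximation ε ≈ δ_A − δ_B would give 50.4 permil.)

53.89 permil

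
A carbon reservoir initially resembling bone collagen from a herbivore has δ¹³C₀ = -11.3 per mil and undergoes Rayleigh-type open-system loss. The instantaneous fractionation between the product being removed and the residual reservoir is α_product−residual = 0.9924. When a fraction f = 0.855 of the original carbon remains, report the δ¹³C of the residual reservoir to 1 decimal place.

-10.1 per mil

Rayleigh residual: δ_res = (δ₀ + 1000)·f^(α−1) − 1000
α − 1 = -0.00760
f^(α−1) = 0.855^(-0.00760) = 1.001191
δ_res = (-11.3 + 1000) × 1.001191 − 1000 = 989.878 − 1000 = -10.12 per mil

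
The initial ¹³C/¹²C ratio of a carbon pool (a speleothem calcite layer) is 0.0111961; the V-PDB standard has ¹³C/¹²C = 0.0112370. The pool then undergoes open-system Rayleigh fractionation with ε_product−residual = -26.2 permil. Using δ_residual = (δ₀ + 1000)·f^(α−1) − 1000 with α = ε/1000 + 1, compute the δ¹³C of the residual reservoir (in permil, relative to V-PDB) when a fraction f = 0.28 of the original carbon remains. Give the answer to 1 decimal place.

30.2 permil

δ₀ = (0.0111961/0.0112370 − 1)×1000 = (0.996360 − 1)×1000 = -3.640 permil
α − 1 = ε/1000 = -0.0262
f^(α−1) = 0.28^(-0.0262) = 1.033914
δ_res = (-3.640 + 1000) × 1.033914 − 1000 = 1030.151 − 1000 = 30.15 permil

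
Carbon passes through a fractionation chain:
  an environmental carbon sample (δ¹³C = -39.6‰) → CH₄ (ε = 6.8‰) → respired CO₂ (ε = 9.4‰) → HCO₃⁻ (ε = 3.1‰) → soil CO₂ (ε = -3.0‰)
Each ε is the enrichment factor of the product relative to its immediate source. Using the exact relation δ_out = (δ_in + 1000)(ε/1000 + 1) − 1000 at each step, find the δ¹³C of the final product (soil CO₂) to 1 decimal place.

step 1: δ = (-39.60 + 1000)·(6.8/1000 + 1) − 1000 = -33.07‰
step 2: δ = (-33.07 + 1000)·(9.4/1000 + 1) − 1000 = -23.98‰
step 3: δ = (-23.98 + 1000)·(3.1/1000 + 1) − 1000 = -20.95‰
step 4: δ = (-20.95 + 1000)·(-3.0/1000 + 1) − 1000 = -23.89‰

-23.9‰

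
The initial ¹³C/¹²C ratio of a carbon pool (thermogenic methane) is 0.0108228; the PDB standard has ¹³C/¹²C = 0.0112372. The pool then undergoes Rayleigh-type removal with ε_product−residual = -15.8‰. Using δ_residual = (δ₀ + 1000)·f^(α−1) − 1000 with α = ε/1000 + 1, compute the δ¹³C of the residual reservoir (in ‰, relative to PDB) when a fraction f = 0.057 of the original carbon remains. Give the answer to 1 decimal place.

7.7‰

δ₀ = (0.0108228/0.0112372 − 1)×1000 = (0.963122 − 1)×1000 = -36.878‰
α − 1 = ε/1000 = -0.0158
f^(α−1) = 0.057^(-0.0158) = 1.046302
δ_res = (-36.878 + 1000) × 1.046302 − 1000 = 1007.717 − 1000 = 7.72‰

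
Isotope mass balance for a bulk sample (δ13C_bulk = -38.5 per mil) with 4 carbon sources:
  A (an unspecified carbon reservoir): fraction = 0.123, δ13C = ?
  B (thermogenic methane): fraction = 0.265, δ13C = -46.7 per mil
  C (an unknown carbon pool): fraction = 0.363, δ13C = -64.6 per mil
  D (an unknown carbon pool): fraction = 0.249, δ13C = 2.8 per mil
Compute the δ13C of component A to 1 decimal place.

Isotope mass balance: δ_bulk = Σ fᵢ·δᵢ.
-38.5 = 0.123×δ_A + 0.265×(-46.7) + 0.363×(-64.6) + 0.249×(2.8)
0.123·δ_A = -38.5 − (-35.128) = -3.372
δ_A = -3.372 / 0.123 = -27.41 per mil

-27.4 per mil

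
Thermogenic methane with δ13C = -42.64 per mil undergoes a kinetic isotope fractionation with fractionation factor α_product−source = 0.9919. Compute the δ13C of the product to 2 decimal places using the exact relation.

-50.39 per mil

δ_product = (δ_source + 1000)·α − 1000
δ_product = (-42.64 + 1000) × 0.9919 − 1000
δ_product = 949.605 − 1000 = -50.395 per mil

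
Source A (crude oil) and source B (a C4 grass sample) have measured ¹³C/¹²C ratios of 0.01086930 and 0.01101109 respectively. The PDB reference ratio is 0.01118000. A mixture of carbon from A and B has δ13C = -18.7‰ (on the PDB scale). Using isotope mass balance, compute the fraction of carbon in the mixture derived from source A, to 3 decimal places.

δ_A = (0.01086930/0.01118000 − 1)×1000 = (0.972209 − 1)×1000 = -27.791‰
δ_B = (0.01101109/0.01118000 − 1)×1000 = (0.984892 − 1)×1000 = -15.108‰
f_A = (δ_mix − δ_B)/(δ_A − δ_B) = (-18.7 − (-15.108))/(-27.791 − (-15.108))
f_A = -3.592 / -12.682 = 0.2832

0.283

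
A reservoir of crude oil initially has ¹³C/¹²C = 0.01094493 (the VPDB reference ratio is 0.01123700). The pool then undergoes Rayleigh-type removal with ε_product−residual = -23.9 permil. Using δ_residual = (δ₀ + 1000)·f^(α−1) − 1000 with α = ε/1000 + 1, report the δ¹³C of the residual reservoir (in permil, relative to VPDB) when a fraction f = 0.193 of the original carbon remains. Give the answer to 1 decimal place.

13.1 permil

δ₀ = (0.01094493/0.01123700 − 1)×1000 = (0.974008 − 1)×1000 = -25.992 permil
α − 1 = ε/1000 = -0.0239
f^(α−1) = 0.193^(-0.0239) = 1.040100
δ_res = (-25.992 + 1000) × 1.040100 − 1000 = 1013.066 − 1000 = 13.07 permil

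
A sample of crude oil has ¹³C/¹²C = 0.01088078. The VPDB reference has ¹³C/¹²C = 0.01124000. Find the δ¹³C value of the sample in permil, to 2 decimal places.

δ¹³C = (R_sample / R_standard − 1) × 1000
R_sample / R_standard = 0.01088078 / 0.01124000 = 0.968041
δ¹³C = (0.968041 − 1) × 1000 = -31.959 permil

-31.96 permil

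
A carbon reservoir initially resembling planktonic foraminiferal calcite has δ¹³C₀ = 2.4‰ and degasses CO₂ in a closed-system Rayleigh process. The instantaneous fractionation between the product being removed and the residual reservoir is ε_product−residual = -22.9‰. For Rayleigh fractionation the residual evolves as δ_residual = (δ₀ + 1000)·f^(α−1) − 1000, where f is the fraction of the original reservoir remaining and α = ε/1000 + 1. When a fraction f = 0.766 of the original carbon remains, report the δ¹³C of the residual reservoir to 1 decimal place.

Rayleigh residual: δ_res = (δ₀ + 1000)·f^(α−1) − 1000
α = ε/1000 + 1 = 0.97710, so α − 1 = -0.02290
f^(α−1) = 0.766^(-0.02290) = 1.006123
δ_res = (2.4 + 1000) × 1.006123 − 1000 = 1008.538 − 1000 = 8.54‰

8.5‰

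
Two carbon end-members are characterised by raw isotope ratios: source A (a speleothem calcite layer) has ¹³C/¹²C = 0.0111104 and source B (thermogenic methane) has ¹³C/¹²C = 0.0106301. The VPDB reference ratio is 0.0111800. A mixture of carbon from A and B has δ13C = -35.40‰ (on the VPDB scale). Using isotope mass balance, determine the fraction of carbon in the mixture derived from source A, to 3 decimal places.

0.321

δ_A = (0.0111104/0.0111800 − 1)×1000 = (0.993775 − 1)×1000 = -6.225‰
δ_B = (0.0106301/0.0111800 − 1)×1000 = (0.950814 − 1)×1000 = -49.186‰
f_A = (δ_mix − δ_B)/(δ_A − δ_B) = (-35.40 − (-49.186))/(-6.225 − (-49.186))
f_A = 13.786 / 42.961 = 0.3209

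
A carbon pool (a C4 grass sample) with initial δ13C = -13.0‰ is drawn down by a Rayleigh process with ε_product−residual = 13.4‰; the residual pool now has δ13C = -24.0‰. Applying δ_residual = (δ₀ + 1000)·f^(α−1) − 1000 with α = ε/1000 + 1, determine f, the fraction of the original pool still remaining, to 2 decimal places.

α − 1 = ε/1000 = 0.0134
(δ_res + 1000)/(δ₀ + 1000) = (-24.0 + 1000)/(-13.0 + 1000) = 976.0/987.0 = 0.988855
f = 0.988855^(1/0.0134) = exp(ln(0.988855)/0.0134) = exp(-0.01121/0.0134)
f = exp(-0.8364) = 0.4333

0.43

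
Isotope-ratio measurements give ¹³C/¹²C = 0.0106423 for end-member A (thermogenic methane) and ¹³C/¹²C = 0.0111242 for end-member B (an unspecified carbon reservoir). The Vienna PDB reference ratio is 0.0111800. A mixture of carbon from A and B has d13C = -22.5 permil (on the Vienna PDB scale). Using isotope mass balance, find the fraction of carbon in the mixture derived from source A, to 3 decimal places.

δ_A = (0.0106423/0.0111800 − 1)×1000 = (0.951905 − 1)×1000 = -48.095 permil
δ_B = (0.0111242/0.0111800 − 1)×1000 = (0.995009 − 1)×1000 = -4.991 permil
f_A = (δ_mix − δ_B)/(δ_A − δ_B) = (-22.5 − (-4.991))/(-48.095 − (-4.991))
f_A = -17.509 / -43.104 = 0.4062

0.406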